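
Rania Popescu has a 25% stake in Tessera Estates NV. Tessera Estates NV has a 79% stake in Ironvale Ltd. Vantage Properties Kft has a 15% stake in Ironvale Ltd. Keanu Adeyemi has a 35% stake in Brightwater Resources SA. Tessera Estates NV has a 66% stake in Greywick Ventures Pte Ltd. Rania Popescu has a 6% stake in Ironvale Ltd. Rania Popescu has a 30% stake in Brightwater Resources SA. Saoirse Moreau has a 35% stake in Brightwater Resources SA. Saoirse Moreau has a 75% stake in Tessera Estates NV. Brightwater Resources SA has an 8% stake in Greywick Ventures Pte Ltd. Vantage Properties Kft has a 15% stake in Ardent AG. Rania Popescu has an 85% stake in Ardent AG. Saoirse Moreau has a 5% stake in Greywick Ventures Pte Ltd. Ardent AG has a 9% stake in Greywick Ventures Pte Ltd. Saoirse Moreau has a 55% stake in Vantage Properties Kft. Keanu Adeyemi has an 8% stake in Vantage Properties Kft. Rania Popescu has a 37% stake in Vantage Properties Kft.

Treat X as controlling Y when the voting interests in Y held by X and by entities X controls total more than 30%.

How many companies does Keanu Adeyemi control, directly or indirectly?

Keanu holds 35% of Brightwater, so Keanu controls Brightwater.
No other company's threshold is met.
Keanu controls 1 company.

1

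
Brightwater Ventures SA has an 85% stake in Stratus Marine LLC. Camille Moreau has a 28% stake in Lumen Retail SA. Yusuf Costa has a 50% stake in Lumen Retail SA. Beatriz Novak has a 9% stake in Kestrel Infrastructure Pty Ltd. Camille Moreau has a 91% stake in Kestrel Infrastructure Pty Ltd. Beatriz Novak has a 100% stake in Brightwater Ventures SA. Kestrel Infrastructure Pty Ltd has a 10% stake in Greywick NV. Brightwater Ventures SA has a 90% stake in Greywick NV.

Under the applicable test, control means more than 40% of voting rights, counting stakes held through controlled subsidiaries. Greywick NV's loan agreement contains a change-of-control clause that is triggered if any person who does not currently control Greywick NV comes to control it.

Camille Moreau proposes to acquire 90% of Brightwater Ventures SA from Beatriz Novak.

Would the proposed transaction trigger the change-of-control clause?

Yes

The purchase adds only to Camille's holdings (Beatriz's stake shrinks), so Camille is the only person who could newly come to control Greywick.
Camille holds 91% of Kestrel, so Camille controls Kestrel.
In Greywick, Camille's side holds only 10%, not > 40%.
So before the transaction, Camille does not control Greywick.
After the purchase, Camille holds 90% of Brightwater directly, and Beatriz's stake falls to 10%.
Camille holds 90% of Brightwater, so Camille controls Brightwater.
Brightwater and Kestrel together hold 90% + 10% = 100% of Greywick, so Camille controls Greywick.
Camille did not control Greywick before and does after, so the clause is triggered.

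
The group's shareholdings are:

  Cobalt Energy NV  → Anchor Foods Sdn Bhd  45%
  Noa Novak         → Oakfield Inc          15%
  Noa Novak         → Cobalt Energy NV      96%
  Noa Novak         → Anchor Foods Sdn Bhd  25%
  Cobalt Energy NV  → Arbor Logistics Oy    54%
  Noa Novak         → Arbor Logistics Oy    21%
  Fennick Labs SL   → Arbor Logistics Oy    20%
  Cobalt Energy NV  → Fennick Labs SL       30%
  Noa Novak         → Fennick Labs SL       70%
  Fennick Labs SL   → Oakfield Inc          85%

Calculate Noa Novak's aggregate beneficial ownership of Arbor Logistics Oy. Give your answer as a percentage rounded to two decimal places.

Noa reaches Arbor along 4 paths.
Direct stake: 21% = 21%.
Via Cobalt: 96% × 54% = 51.84%.
Via Fennick: 70% × 20% = 14%.
Via Cobalt → Fennick: 96% × 30% × 20% = 5.76%.
Total: 21% + 51.84% + 14% + 5.76% = 92.6%.
Rounded: 92.60%.

92.60%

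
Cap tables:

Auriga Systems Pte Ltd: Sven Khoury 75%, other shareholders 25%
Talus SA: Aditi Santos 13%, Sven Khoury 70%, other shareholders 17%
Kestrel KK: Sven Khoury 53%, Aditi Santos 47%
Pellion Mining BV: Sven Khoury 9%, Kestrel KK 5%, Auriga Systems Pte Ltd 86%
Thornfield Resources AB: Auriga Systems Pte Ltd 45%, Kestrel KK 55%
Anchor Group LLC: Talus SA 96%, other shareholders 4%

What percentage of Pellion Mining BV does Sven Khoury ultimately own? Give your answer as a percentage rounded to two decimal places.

Sven reaches Pellion along 3 paths.
Direct stake: 9% = 9%.
Via Kestrel: 53% × 5% = 2.65%.
Via Auriga: 75% × 86% = 64.5%.
Total: 9% + 2.65% + 64.5% = 76.15%.

76.15%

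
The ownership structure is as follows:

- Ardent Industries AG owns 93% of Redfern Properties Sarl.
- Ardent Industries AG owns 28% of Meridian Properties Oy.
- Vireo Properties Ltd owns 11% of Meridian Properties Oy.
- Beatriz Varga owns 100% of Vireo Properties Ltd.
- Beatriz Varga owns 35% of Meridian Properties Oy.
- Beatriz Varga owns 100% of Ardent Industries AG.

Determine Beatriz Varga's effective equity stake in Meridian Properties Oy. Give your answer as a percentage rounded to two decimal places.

74.00%

Beatriz reaches Meridian along 3 paths.
Via Vireo: 100% × 11% = 11%.
Direct stake: 35% = 35%.
Via Ardent: 100% × 28% = 28%.
Total: 11% + 35% + 28% = 74%.
Rounded: 74.00%.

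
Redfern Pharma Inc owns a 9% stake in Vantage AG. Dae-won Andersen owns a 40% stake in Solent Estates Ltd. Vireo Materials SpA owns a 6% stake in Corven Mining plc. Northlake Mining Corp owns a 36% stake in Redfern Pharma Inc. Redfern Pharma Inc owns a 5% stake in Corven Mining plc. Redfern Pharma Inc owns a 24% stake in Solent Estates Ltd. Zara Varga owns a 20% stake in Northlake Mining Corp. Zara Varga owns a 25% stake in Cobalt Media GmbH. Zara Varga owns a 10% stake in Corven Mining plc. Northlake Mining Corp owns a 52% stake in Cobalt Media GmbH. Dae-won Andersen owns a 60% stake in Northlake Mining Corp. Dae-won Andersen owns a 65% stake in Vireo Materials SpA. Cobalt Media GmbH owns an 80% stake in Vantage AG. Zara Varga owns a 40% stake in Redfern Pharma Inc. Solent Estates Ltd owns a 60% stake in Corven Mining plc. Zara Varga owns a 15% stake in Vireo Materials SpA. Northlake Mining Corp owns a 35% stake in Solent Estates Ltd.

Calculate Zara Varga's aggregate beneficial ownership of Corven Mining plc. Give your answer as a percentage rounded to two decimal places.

24.26%

Zara reaches Corven along 7 paths.
Direct stake: 10% = 10%.
Via Redfern: 40% × 5% = 2%.
Via Northlake → Redfern: 20% × 36% × 5% = 0.36%.
Via Northlake → Solent: 20% × 35% × 60% = 4.2%.
Via Redfern → Solent: 40% × 24% × 60% = 5.76%.
Via Northlake → Redfern → Solent: 20% × 36% × 24% × 60% = 1.0368%.
Via Vireo: 15% × 6% = 0.9%.
Total: 10% + 2% + 0.36% + 4.2% + 5.76% + 1.0368% + 0.9% = 24.2568%.
Rounded: 24.26%.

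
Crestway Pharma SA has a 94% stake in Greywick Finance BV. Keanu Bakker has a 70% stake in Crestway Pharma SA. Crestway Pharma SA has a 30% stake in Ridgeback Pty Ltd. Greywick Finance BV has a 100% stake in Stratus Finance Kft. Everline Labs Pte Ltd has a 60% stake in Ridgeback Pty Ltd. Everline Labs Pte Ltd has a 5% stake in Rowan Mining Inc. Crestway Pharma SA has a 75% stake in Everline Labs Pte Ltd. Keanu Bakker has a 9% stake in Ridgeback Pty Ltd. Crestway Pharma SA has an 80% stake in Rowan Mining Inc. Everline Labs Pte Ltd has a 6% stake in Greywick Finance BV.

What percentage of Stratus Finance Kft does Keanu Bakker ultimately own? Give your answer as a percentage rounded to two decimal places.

Keanu reaches Stratus along 2 paths.
Via Crestway → Everline → Greywick: 70% × 75% × 6% × 100% = 3.15%.
Via Crestway → Greywick: 70% × 94% × 100% = 65.8%.
Total: 3.15% + 65.8% = 68.95%.

68.95%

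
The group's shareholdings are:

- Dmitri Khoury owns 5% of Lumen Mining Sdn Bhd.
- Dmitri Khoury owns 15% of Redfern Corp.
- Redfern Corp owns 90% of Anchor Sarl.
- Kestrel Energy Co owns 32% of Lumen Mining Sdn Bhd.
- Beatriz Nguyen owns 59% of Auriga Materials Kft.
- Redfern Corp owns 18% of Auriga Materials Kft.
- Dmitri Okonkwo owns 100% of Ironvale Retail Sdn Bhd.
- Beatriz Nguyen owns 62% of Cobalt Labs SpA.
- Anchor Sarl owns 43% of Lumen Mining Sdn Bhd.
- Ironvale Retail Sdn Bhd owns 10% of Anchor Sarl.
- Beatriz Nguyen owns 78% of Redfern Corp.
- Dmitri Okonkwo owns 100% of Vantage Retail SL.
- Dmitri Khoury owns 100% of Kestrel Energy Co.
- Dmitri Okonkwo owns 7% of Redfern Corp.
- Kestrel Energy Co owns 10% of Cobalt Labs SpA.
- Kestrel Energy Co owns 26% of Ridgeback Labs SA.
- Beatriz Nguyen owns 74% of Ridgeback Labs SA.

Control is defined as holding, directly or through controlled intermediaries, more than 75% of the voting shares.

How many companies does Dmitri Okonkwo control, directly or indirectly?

2

Dmitri Okonkwo holds 100% of Ironvale, so Dmitri Okonkwo controls Ironvale.
Dmitri Okonkwo holds 100% of Vantage, so Dmitri Okonkwo controls Vantage.
No other company's threshold is met.
Dmitri Okonkwo controls 2 companies.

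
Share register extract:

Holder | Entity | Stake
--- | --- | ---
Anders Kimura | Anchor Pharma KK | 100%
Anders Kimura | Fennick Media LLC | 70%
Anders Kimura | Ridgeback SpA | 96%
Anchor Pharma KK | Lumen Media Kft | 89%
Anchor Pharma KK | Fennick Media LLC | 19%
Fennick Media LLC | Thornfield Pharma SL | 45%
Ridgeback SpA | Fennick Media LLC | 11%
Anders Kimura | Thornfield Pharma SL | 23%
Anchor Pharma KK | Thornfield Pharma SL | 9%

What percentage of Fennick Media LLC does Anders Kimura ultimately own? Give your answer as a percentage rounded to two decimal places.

99.56%

Anders reaches Fennick along 3 paths.
Via Ridgeback: 96% × 11% = 10.56%.
Direct stake: 70% = 70%.
Via Anchor: 100% × 19% = 19%.
Total: 10.56% + 70% + 19% = 99.56%.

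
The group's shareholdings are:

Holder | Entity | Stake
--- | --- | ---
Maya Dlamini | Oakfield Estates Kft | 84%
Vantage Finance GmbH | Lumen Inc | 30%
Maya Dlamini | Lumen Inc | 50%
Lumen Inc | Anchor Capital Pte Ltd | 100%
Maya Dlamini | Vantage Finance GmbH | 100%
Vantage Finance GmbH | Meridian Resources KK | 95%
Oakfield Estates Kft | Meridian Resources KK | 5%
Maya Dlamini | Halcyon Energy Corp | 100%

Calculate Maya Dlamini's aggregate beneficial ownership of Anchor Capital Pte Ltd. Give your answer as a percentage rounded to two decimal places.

Maya reaches Anchor along 2 paths.
Via Vantage → Lumen: 100% × 30% × 100% = 30%.
Via Lumen: 50% × 100% = 50%.
Total: 30% + 50% = 80%.
Rounded: 80.00%.

80.00%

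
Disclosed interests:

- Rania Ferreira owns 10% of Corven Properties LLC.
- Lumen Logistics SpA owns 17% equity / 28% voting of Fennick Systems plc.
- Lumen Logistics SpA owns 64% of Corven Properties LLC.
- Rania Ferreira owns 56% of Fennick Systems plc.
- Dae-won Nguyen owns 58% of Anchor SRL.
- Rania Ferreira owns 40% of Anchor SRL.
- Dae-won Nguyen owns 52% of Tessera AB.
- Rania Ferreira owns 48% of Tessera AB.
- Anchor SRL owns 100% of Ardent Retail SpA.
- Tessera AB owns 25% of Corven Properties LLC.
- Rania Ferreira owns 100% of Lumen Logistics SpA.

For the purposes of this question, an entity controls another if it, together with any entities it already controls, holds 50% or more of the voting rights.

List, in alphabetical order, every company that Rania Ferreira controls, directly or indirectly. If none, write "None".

Corven Properties LLC, Fennick Systems plc, Lumen Logistics SpA

Rania holds 100% of Lumen, so Rania controls Lumen.
Lumen and Rania together hold 28% + 56% = 84% of Fennick, so Rania controls Fennick.
Lumen and Rania together hold 64% + 10% = 74% of Corven, so Rania controls Corven.
No other company's threshold is met.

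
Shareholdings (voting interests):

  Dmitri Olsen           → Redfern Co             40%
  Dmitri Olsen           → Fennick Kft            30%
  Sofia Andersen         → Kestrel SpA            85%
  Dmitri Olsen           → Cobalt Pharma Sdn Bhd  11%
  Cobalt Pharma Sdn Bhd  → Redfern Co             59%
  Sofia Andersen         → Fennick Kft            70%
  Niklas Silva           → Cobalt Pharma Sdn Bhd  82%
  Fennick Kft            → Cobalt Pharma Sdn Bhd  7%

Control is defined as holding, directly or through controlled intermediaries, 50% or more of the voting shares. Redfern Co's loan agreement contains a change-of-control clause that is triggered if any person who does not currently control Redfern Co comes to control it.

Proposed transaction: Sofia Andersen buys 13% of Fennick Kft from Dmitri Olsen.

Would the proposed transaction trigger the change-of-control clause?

The purchase adds only to Sofia's holdings (Dmitri's stake shrinks), so Sofia is the only person who could newly come to control Redfern.
Sofia holds 70% of Fennick, so Sofia controls Fennick.
Sofia holds 85% of Kestrel, so Sofia controls Kestrel.
Neither Sofia nor any entity Sofia controls holds any voting interest in Redfern.
So before the transaction, Sofia does not control Redfern.
After the purchase, Sofia's direct stake in Fennick rises to 70% + 13% = 83%, and Dmitri's stake falls to 17%.
Sofia holds 83% of Fennick, so Sofia controls Fennick.
After the transaction, neither Sofia nor any entity Sofia controls holds a voting interest in Redfern, so Sofia still does not control it.
No new person acquires control, so the clause is not triggered.

No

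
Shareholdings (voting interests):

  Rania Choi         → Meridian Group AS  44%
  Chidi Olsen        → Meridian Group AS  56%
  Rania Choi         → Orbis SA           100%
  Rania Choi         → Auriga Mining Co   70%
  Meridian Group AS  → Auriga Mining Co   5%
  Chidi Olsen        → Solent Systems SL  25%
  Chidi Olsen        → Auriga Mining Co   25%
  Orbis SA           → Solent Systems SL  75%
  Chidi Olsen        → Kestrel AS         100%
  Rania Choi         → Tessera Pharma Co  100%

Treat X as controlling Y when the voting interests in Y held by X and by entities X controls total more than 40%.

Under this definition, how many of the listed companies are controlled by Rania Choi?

Rania holds 100% of Orbis, so Rania controls Orbis.
Rania holds 44% of Meridian, so Rania controls Meridian.
Rania and Meridian together hold 70% + 5% = 75% of Auriga, so Rania controls Auriga.
Rania holds 100% of Tessera, so Rania controls Tessera.
Orbis holds 75% of Solent, so Rania controls Solent.
No other company's threshold is met.
Rania controls 5 companies.

5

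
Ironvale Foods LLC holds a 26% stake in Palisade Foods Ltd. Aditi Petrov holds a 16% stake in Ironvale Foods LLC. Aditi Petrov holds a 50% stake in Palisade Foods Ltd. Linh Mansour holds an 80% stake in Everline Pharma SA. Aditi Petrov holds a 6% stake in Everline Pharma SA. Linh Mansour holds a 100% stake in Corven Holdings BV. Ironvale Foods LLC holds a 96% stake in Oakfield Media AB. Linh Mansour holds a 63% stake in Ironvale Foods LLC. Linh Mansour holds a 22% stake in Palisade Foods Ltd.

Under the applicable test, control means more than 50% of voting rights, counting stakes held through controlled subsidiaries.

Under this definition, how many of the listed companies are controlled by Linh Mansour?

4

Linh holds 63% of Ironvale, so Linh controls Ironvale.
Linh holds 100% of Corven, so Linh controls Corven.
Ironvale holds 96% of Oakfield, so Linh controls Oakfield.
Linh holds 80% of Everline, so Linh controls Everline.
No other company's threshold is met.
Linh controls 4 companies.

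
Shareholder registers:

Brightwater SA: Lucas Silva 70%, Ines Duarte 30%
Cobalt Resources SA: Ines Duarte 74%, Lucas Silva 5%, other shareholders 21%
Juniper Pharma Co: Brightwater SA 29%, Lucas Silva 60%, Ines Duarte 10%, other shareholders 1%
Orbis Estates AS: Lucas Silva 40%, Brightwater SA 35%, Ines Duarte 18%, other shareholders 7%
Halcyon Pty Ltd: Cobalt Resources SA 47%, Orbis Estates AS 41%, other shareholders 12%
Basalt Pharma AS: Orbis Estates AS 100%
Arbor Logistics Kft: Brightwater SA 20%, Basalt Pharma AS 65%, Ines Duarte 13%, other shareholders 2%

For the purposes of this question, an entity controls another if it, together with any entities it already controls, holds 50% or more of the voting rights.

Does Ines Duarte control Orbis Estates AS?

No

Ines holds 74% of Cobalt, so Ines controls Cobalt.
In Orbis, Ines's side holds only 18%, not ≥ 50%.
So Ines does not control Orbis.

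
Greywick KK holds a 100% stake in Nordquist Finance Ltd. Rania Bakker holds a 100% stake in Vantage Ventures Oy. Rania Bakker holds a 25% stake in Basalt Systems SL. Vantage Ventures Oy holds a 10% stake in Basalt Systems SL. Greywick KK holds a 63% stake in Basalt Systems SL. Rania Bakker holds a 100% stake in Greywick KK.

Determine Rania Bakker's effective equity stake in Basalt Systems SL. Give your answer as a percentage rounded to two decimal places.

98.00%

Rania reaches Basalt along 3 paths.
Via Vantage: 100% × 10% = 10%.
Via Greywick: 100% × 63% = 63%.
Direct stake: 25% = 25%.
Total: 10% + 63% + 25% = 98%.
Rounded: 98.00%.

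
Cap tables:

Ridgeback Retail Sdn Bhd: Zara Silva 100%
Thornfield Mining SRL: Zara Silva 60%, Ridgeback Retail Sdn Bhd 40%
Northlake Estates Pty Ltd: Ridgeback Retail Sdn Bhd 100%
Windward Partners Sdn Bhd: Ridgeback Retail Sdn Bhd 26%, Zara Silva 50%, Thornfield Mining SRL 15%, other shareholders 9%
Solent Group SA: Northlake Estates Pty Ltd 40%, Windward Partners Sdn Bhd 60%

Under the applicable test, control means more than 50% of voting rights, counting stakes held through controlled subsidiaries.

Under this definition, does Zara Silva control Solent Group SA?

Zara holds 100% of Ridgeback, so Zara controls Ridgeback.
Ridgeback holds 100% of Northlake, so Zara controls Northlake.
Zara and Ridgeback together hold 60% + 40% = 100% of Thornfield, so Zara controls Thornfield.
Ridgeback and Zara and Thornfield together hold 26% + 50% + 15% = 91% of Windward, so Zara controls Windward.
Northlake and Windward together hold 40% + 60% = 100% of Solent, so Zara controls Solent.

Yes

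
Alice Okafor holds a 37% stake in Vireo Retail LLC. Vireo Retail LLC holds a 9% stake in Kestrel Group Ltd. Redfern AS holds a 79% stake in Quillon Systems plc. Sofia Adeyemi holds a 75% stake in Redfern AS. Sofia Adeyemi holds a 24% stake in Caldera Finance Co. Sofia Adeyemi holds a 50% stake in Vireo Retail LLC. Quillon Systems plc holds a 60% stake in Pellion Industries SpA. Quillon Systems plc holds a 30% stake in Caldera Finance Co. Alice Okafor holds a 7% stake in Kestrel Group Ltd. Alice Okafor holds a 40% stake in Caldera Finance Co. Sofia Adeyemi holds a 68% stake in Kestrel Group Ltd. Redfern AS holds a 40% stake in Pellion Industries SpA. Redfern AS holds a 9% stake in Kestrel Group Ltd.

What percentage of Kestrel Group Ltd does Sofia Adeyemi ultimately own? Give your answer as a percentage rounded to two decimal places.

79.25%

Sofia reaches Kestrel along 3 paths.
Direct stake: 68% = 68%.
Via Redfern: 75% × 9% = 6.75%.
Via Vireo: 50% × 9% = 4.5%.
Total: 68% + 6.75% + 4.5% = 79.25%.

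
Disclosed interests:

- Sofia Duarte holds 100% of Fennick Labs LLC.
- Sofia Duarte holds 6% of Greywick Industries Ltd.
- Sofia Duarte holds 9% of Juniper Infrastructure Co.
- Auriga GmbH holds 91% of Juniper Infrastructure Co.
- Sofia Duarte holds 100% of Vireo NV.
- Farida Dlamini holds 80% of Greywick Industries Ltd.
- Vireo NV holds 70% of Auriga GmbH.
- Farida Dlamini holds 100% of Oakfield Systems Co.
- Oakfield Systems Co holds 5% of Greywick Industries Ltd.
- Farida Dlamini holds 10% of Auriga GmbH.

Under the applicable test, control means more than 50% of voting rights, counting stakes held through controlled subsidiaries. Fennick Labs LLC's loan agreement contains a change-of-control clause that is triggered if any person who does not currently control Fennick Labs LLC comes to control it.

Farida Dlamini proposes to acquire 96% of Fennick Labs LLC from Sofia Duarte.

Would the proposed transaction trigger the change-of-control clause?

The purchase adds only to Farida's holdings (Sofia's stake shrinks), so Farida is the only person who could newly come to control Fennick.
Farida holds 100% of Oakfield, so Farida controls Oakfield.
Farida and Oakfield together hold 80% + 5% = 85% of Greywick, so Farida controls Greywick.
Neither Farida nor any entity Farida controls holds any voting interest in Fennick.
So before the transaction, Farida does not control Fennick.
After the purchase, Farida holds 96% of Fennick directly, and Sofia's stake falls to 4%.
Farida holds 96% of Fennick, so Farida controls Fennick.
Farida did not control Fennick before and does after, so the clause is triggered.

Yes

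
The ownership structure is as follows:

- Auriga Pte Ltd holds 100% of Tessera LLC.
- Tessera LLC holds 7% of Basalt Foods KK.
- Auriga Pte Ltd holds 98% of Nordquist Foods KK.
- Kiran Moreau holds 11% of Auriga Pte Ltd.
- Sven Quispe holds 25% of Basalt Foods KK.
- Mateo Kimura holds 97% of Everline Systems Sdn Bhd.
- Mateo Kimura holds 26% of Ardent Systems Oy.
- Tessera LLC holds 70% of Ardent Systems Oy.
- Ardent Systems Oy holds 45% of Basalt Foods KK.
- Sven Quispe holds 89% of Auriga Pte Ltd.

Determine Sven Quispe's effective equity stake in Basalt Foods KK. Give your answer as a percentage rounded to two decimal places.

59.27%

Sven reaches Basalt along 3 paths.
Direct stake: 25% = 25%.
Via Auriga → Tessera → Ardent: 89% × 100% × 70% × 45% = 28.035%.
Via Auriga → Tessera: 89% × 100% × 7% = 6.23%.
Total: 25% + 28.035% + 6.23% = 59.265%.
Rounded: 59.27%.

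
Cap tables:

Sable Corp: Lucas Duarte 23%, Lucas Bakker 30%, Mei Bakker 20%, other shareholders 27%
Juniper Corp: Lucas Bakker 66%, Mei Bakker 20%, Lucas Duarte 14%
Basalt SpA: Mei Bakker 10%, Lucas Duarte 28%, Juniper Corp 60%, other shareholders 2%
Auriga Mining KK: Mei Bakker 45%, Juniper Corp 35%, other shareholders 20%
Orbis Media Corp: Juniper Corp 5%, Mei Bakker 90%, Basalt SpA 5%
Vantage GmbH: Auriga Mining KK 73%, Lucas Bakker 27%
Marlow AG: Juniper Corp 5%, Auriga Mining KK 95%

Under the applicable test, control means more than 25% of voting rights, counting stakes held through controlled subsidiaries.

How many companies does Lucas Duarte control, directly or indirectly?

Lucas Duarte holds 28% of Basalt, so Lucas Duarte controls Basalt.
No other company's threshold is met.
Lucas Duarte controls 1 company.

1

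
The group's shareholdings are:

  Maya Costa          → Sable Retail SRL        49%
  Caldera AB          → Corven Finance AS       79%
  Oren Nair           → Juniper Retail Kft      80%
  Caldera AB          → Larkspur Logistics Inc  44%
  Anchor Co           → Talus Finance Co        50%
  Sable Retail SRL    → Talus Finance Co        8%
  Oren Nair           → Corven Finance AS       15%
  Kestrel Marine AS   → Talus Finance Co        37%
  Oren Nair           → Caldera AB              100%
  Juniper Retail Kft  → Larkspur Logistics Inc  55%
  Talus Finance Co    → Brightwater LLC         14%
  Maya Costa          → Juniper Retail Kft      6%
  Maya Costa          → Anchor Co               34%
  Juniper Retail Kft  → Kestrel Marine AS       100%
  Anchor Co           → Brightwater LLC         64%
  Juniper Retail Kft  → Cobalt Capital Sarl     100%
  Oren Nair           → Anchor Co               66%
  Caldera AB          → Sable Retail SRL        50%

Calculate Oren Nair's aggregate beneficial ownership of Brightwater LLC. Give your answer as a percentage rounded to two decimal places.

51.56%

Oren reaches Brightwater along 4 paths.
Via Anchor: 66% × 64% = 42.24%.
Via Caldera → Sable → Talus: 100% × 50% × 8% × 14% = 0.56%.
Via Juniper → Kestrel → Talus: 80% × 100% × 37% × 14% = 4.144%.
Via Anchor → Talus: 66% × 50% × 14% = 4.62%.
Total: 42.24% + 0.56% + 4.144% + 4.62% = 51.564%.
Rounded: 51.56%.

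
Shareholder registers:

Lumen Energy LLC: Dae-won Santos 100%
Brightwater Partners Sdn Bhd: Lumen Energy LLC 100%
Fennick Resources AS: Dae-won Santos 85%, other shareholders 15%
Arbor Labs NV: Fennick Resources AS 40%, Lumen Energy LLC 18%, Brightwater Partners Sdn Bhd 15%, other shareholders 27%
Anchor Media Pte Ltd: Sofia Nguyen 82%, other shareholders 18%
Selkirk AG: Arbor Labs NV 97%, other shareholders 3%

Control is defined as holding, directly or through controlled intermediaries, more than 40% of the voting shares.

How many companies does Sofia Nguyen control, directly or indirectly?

1

Sofia holds 82% of Anchor, so Sofia controls Anchor.
No other company's threshold is met.
Sofia controls 1 company.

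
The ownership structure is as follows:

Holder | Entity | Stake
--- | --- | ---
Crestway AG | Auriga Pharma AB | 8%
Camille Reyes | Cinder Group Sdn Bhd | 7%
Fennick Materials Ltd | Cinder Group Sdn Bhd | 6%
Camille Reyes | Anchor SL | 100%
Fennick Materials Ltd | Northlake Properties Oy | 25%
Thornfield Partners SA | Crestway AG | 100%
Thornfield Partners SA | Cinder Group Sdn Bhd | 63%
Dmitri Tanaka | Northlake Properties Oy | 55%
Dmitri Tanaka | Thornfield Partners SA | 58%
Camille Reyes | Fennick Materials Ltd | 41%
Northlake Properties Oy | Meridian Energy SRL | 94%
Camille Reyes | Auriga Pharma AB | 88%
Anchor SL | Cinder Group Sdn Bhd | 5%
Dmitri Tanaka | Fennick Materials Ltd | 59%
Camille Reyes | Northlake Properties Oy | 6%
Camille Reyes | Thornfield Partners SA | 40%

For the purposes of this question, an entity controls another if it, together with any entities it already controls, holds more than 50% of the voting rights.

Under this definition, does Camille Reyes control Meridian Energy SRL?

Camille holds 100% of Anchor, so Camille controls Anchor.
Camille holds 88% of Auriga, so Camille controls Auriga.
Neither Camille nor any entity Camille controls holds any voting interest in Meridian.
So Camille does not control Meridian.

No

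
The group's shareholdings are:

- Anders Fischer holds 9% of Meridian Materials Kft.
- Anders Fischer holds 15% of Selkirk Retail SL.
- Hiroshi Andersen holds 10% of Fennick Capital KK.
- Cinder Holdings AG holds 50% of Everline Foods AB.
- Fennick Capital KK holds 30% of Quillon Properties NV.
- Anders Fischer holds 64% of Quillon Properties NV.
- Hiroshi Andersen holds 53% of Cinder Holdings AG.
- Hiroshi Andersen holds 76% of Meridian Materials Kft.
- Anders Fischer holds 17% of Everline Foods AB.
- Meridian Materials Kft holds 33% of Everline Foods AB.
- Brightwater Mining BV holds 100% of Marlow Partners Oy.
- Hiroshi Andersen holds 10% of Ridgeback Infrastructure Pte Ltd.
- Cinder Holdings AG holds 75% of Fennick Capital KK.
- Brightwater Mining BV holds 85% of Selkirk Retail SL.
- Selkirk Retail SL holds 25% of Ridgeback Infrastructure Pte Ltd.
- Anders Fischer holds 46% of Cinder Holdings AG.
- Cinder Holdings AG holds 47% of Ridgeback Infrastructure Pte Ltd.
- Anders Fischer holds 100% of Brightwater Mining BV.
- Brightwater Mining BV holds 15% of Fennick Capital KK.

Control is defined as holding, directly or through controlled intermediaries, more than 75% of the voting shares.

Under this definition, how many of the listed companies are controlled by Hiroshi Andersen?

Hiroshi holds 76% of Meridian, so Hiroshi controls Meridian.
No other company's threshold is met.
Hiroshi controls 1 company.

1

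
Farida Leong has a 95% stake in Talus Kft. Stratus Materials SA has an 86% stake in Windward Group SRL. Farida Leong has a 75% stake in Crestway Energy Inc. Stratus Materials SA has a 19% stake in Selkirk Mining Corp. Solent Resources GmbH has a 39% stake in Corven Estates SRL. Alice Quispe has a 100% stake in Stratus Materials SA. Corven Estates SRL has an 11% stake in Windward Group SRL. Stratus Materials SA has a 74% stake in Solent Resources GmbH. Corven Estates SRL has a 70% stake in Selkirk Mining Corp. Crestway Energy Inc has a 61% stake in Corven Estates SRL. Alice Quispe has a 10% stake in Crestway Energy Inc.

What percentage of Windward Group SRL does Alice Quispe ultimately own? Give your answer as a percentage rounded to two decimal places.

89.85%

Alice reaches Windward along 3 paths.
Via Stratus: 100% × 86% = 86%.
Via Crestway → Corven: 10% × 61% × 11% = 0.671%.
Via Stratus → Solent → Corven: 100% × 74% × 39% × 11% = 3.1746%.
Total: 86% + 0.671% + 3.1746% = 89.8456%.
Rounded: 89.85%.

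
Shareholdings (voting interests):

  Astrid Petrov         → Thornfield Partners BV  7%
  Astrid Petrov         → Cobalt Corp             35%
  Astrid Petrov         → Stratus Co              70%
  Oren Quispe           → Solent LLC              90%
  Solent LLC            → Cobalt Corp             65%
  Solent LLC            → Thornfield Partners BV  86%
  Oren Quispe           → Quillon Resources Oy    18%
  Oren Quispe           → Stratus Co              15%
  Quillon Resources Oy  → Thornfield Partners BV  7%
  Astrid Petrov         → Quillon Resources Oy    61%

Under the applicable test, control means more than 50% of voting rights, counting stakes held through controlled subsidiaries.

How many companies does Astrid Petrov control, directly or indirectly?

Astrid holds 61% of Quillon, so Astrid controls Quillon.
Astrid holds 70% of Stratus, so Astrid controls Stratus.
No other company's threshold is met.
Astrid controls 2 companies.

2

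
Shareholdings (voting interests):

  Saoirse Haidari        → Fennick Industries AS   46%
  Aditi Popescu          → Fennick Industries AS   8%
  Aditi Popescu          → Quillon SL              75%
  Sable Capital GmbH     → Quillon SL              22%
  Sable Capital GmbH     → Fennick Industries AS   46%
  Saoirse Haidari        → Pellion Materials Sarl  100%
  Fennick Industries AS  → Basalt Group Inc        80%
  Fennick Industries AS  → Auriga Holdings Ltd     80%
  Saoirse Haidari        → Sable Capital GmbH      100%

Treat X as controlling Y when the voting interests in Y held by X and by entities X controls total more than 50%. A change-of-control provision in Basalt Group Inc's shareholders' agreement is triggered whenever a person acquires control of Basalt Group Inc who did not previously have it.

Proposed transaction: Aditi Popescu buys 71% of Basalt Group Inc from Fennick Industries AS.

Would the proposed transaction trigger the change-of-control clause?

Yes

The purchase adds only to Aditi's holdings (Fennick's stake shrinks), so Aditi is the only person who could newly come to control Basalt.
Aditi holds 75% of Quillon, so Aditi controls Quillon.
Neither Aditi nor any entity Aditi controls holds any voting interest in Basalt.
So before the transaction, Aditi does not control Basalt.
After the purchase, Aditi holds 71% of Basalt directly, and Fennick's stake falls to 9%.
Aditi holds 71% of Basalt, so Aditi controls Basalt.
Aditi did not control Basalt before and does after, so the clause is triggered.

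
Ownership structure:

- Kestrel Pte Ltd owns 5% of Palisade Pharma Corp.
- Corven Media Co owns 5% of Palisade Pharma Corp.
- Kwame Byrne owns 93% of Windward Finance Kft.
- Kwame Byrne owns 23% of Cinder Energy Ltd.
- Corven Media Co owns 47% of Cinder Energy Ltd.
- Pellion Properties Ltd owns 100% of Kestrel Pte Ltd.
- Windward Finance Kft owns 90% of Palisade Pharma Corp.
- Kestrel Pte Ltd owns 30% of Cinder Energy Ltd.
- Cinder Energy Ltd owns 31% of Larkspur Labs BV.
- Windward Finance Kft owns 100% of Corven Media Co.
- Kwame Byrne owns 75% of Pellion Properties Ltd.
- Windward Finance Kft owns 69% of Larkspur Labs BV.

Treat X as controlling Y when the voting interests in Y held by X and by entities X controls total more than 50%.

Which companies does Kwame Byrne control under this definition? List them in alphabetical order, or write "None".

Kwame holds 75% of Pellion, so Kwame controls Pellion.
Kwame holds 93% of Windward, so Kwame controls Windward.
Windward holds 100% of Corven, so Kwame controls Corven.
Pellion holds 100% of Kestrel, so Kwame controls Kestrel.
Corven and Kwame and Kestrel together hold 47% + 23% + 30% = 100% of Cinder, so Kwame controls Cinder.
Cinder and Windward together hold 31% + 69% = 100% of Larkspur, so Kwame controls Larkspur.
Kestrel and Corven and Windward together hold 5% + 5% + 90% = 100% of Palisade, so Kwame controls Palisade.

Cinder Energy Ltd, Corven Media Co, Kestrel Pte Ltd, Larkspur Labs BV, Palisade Pharma Corp, Pellion Properties Ltd, Windward Finance Kft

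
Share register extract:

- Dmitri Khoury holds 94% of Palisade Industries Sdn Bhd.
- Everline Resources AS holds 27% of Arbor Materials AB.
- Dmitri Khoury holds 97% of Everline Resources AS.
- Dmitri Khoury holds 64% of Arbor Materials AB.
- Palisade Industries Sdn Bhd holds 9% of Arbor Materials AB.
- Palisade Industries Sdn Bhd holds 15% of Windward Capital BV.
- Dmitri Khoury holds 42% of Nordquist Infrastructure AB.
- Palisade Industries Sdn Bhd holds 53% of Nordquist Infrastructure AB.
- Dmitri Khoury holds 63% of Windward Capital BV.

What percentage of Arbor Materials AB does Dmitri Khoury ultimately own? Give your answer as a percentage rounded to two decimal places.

Dmitri reaches Arbor along 3 paths.
Direct stake: 64% = 64%.
Via Palisade: 94% × 9% = 8.46%.
Via Everline: 97% × 27% = 26.19%.
Total: 64% + 8.46% + 26.19% = 98.65%.

98.65%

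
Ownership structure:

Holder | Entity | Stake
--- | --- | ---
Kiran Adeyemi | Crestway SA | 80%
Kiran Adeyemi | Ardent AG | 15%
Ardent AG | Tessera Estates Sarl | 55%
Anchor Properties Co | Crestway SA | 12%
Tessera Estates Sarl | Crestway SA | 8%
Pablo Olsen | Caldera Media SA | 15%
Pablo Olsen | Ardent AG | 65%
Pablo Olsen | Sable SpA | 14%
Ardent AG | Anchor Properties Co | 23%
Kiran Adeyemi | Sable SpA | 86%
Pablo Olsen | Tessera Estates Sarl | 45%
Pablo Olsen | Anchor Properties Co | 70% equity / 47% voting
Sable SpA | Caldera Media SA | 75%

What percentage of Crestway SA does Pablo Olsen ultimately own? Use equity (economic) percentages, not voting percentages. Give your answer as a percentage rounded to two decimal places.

16.65%

Pablo reaches Crestway along 4 paths.
Via Ardent → Anchor: 65% × 23% × 12% = 1.794%.
Via Anchor: 70% × 12% = 8.4%.
Via Tessera: 45% × 8% = 3.6%.
Via Ardent → Tessera: 65% × 55% × 8% = 2.86%.
Total: 1.794% + 8.4% + 3.6% + 2.86% = 16.654%.
Rounded: 16.65%.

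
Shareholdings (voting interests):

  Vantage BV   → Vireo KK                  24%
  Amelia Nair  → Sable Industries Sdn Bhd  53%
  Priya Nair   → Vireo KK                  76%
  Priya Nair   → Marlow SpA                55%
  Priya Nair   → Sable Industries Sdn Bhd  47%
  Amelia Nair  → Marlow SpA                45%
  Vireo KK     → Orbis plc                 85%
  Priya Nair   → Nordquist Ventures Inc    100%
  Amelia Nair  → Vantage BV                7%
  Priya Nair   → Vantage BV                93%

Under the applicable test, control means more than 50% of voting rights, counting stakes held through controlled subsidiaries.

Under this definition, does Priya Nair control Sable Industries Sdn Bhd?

No

Priya holds 55% of Marlow, so Priya controls Marlow.
Priya holds 93% of Vantage, so Priya controls Vantage.
Priya holds 100% of Nordquist, so Priya controls Nordquist.
Priya and Vantage together hold 76% + 24% = 100% of Vireo, so Priya controls Vireo.
Vireo holds 85% of Orbis, so Priya controls Orbis.
In Sable, Priya's side holds only 47%, not > 50%.
So Priya does not control Sable.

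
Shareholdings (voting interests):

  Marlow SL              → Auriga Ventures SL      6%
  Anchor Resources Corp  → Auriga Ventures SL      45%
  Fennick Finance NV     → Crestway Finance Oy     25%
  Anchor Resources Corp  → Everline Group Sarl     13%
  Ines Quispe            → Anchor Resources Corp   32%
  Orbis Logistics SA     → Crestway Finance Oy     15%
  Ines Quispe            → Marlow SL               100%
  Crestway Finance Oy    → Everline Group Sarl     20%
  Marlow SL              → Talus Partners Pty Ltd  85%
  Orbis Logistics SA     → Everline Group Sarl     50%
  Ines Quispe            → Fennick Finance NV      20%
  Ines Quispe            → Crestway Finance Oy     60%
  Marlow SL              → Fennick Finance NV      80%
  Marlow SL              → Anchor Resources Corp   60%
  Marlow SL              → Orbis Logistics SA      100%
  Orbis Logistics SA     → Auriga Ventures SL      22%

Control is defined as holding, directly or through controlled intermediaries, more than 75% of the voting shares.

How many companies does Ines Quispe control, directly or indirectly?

7

Ines holds 100% of Marlow, so Ines controls Marlow.
Ines and Marlow together hold 32% + 60% = 92% of Anchor, so Ines controls Anchor.
Ines and Marlow together hold 20% + 80% = 100% of Fennick, so Ines controls Fennick.
Marlow holds 100% of Orbis, so Ines controls Orbis.
Fennick and Ines and Orbis together hold 25% + 60% + 15% = 100% of Crestway, so Ines controls Crestway.
Anchor and Crestway and Orbis together hold 13% + 20% + 50% = 83% of Everline, so Ines controls Everline.
Marlow holds 85% of Talus, so Ines controls Talus.
No other company's threshold is met.
Ines controls 7 companies.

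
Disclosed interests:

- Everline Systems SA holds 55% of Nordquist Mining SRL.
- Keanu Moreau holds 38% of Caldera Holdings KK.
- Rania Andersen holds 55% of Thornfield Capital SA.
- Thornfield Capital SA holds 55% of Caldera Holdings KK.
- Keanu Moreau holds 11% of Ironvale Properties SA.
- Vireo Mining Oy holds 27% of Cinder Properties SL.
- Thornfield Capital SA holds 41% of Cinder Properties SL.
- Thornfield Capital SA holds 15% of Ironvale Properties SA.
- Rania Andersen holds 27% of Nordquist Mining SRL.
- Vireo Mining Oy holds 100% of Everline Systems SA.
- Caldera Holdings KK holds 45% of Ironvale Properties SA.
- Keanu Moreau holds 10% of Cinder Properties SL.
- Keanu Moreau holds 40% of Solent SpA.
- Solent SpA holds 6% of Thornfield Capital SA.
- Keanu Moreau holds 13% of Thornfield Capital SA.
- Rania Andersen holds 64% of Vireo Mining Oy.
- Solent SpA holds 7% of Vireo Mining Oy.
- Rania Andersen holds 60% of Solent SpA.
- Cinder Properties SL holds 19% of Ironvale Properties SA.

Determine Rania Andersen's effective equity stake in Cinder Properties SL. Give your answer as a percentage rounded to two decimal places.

Rania reaches Cinder along 4 paths.
Via Vireo: 64% × 27% = 17.28%.
Via Solent → Vireo: 60% × 7% × 27% = 1.134%.
Via Thornfield: 55% × 41% = 22.55%.
Via Solent → Thornfield: 60% × 6% × 41% = 1.476%.
Total: 17.28% + 1.134% + 22.55% + 1.476% = 42.44%.

42.44%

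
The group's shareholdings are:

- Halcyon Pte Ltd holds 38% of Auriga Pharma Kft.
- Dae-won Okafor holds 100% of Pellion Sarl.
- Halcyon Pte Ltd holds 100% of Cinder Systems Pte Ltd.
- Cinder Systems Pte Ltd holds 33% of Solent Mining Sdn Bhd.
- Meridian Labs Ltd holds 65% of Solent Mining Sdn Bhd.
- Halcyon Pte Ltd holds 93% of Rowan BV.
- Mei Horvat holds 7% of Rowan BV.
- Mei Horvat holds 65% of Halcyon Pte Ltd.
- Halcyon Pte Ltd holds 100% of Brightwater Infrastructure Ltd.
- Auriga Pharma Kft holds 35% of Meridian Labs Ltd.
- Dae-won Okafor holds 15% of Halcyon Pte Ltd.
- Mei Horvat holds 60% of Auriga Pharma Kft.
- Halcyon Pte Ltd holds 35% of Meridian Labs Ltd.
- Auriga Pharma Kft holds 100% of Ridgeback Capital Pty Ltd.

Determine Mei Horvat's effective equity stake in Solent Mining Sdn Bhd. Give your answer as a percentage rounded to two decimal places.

Mei reaches Solent along 4 paths.
Via Halcyon → Meridian: 65% × 35% × 65% = 14.7875%.
Via Halcyon → Auriga → Meridian: 65% × 38% × 35% × 65% = 5.61925%.
Via Auriga → Meridian: 60% × 35% × 65% = 13.65%.
Via Halcyon → Cinder: 65% × 100% × 33% = 21.45%.
Total: 14.7875% + 5.61925% + 13.65% + 21.45% = 55.50675%.
Rounded: 55.51%.

55.51%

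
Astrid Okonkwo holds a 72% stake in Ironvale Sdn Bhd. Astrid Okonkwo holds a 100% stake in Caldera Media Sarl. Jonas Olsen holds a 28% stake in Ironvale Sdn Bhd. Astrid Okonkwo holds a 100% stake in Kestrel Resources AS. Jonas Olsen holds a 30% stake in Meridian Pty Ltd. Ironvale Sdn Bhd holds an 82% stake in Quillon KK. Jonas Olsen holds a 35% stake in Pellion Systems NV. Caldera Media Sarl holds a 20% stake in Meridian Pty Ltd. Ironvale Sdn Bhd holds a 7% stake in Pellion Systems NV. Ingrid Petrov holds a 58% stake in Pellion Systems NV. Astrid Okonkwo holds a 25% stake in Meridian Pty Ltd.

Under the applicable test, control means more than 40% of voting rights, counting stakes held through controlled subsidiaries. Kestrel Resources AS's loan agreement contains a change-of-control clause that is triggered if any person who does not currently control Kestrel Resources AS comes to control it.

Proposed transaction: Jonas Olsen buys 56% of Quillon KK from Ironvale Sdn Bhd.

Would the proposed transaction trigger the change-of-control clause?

No

The purchase adds only to Jonas's holdings (Ironvale's stake shrinks), so Jonas is the only person who could newly come to control Kestrel.
Jonas's largest direct stake is 35% in Pellion, which does not meet the threshold, so Jonas controls no company.
Neither Jonas nor any entity Jonas controls holds any voting interest in Kestrel.
So before the transaction, Jonas does not control Kestrel.
After the purchase, Jonas holds 56% of Quillon directly, and Ironvale's stake falls to 26%.
Jonas holds 56% of Quillon, so Jonas controls Quillon.
After the transaction, neither Jonas nor any entity Jonas controls holds a voting interest in Kestrel, so Jonas still does not control it.
No new person acquires control, so the clause is not triggered.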